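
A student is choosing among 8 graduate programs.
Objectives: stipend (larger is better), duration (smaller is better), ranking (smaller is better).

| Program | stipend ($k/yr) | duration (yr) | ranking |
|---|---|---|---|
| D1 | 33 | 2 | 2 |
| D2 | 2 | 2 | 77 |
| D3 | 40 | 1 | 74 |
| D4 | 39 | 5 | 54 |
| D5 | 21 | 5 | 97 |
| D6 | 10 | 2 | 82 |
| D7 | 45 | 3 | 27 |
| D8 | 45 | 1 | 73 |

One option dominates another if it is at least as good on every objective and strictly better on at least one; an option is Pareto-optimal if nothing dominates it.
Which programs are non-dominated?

D1: not dominated (best ranking).
D2: dominated by D1 (stipend 33≥2, duration 2≤2, ranking 2≤77).
D3: dominated by D8 (stipend 45≥40, duration 1≤1, ranking 73≤74).
D4: dominated by D7 (stipend 45≥39, duration 3≤5, ranking 27≤54).
D5: dominated by D1 (stipend 33≥21, duration 2≤5, ranking 2≤97).
D6: dominated by D1 (stipend 33≥10, duration 2≤2, ranking 2≤82).
D7: not dominated.
D8: not dominated.

D1, D7, D8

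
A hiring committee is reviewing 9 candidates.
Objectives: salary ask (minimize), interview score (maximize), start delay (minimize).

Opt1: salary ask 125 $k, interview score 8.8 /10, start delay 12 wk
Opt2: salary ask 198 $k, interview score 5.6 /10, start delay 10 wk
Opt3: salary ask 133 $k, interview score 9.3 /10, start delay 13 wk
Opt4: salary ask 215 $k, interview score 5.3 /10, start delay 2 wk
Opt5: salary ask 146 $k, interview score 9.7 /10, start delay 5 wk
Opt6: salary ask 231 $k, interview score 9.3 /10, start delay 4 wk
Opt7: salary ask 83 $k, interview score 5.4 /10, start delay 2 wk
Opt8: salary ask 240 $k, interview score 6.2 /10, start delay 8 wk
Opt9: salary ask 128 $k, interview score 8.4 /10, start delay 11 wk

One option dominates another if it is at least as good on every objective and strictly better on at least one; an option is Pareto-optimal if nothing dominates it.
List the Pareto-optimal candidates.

Opt1: not dominated.
Opt2: dominated by Opt5 (salary ask 146≤198, interview score 9.7≥5.6, start delay 5≤10).
Opt3: not dominated.
Opt4: dominated by Opt7 (salary ask 83≤215, interview score 5.4≥5.3, start delay 2≤2).
Opt5: not dominated (best interview score).
Opt6: not dominated.
Opt7: not dominated (best salary ask).
Opt8: dominated by Opt5 (salary ask 146≤240, interview score 9.7≥6.2, start delay 5≤8).
Opt9: not dominated.

Opt1, Opt3, Opt5, Opt6, Opt7, Opt9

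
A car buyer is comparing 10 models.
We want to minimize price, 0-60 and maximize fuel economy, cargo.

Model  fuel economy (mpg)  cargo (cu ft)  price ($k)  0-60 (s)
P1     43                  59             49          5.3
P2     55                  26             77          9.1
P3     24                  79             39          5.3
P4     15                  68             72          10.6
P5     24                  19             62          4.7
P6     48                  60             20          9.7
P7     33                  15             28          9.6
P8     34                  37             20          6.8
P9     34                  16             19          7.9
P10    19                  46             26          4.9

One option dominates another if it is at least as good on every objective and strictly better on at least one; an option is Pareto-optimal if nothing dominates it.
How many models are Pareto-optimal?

8

P1: not dominated.
P2: not dominated (best fuel economy).
P3: not dominated (best cargo).
P4: dominated by P3 (fuel economy 24≥15, cargo 79≥68, price 39≤72, 0-60 5.3≤10.6).
P5: not dominated (best 0-60).
P6: not dominated.
P7: dominated by P8 (fuel economy 34≥33, cargo 37≥15, price 20≤28, 0-60 6.8≤9.6).
P8: not dominated.
P9: not dominated (best price).
P10: not dominated.
Pareto-optimal: P1, P2, P3, P5, P6, P8, P9, P10 → 8.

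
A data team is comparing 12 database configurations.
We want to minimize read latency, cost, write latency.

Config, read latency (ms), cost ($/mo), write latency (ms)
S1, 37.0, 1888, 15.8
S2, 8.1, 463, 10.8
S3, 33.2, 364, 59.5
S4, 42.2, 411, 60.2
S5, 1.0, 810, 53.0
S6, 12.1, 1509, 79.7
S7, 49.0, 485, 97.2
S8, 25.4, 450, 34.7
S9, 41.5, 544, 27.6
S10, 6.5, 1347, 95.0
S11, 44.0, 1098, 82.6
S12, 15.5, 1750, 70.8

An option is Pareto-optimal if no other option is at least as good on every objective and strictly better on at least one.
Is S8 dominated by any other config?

No

S1: worse on read latency (37.0 vs 25.4).
S2: worse on cost (463 vs 450).
S3: worse on read latency (33.2 vs 25.4).
S4: worse on read latency (42.2 vs 25.4).
S5: worse on cost (810 vs 450).
S6: worse on cost (1509 vs 450).
S7: worse on read latency (49.0 vs 25.4).
S9: worse on read latency (41.5 vs 25.4).
S10: worse on cost (1347 vs 450).
S11: worse on read latency (44.0 vs 25.4).
S12: worse on cost (1750 vs 450).
No option is at least as good as S8 on every objective and strictly better on one.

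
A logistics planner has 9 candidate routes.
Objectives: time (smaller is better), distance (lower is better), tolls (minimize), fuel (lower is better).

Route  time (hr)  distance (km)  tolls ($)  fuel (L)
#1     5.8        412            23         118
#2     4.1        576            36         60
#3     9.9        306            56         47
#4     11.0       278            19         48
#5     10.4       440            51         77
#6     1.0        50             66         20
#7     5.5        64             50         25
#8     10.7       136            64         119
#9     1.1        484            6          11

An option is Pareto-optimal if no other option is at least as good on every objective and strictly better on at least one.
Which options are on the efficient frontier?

#1: not dominated.
#2: dominated by #9 (time 1.1≤4.1, distance 484≤576, tolls 6≤36, fuel 11≤60).
#3: dominated by #7 (time 5.5≤9.9, distance 64≤306, tolls 50≤56, fuel 25≤47).
#4: not dominated.
#5: dominated by #7 (time 5.5≤10.4, distance 64≤440, tolls 50≤51, fuel 25≤77).
#6: not dominated (best time).
#7: not dominated.
#8: dominated by #7 (time 5.5≤10.7, distance 64≤136, tolls 50≤64, fuel 25≤119).
#9: not dominated (best tolls).

#1, #4, #6, #7, #9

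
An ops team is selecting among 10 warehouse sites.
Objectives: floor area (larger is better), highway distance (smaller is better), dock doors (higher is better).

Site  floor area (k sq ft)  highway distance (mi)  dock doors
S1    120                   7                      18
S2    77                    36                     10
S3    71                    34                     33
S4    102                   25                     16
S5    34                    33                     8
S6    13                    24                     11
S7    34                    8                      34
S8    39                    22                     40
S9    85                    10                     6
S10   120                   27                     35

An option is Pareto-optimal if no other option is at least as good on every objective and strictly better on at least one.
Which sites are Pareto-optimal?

S1, S7, S8, S10

S1: not dominated (best highway distance).
S2: dominated by S1 (floor area 120≥77, highway distance 7≤36, dock doors 18≥10).
S3: dominated by S10 (floor area 120≥71, highway distance 27≤34, dock doors 35≥33).
S4: dominated by S1 (floor area 120≥102, highway distance 7≤25, dock doors 18≥16).
S5: dominated by S1 (floor area 120≥34, highway distance 7≤33, dock doors 18≥8).
S6: dominated by S1 (floor area 120≥13, highway distance 7≤24, dock doors 18≥11).
S7: not dominated.
S8: not dominated (best dock doors).
S9: dominated by S1 (floor area 120≥85, highway distance 7≤10, dock doors 18≥6).
S10: not dominated.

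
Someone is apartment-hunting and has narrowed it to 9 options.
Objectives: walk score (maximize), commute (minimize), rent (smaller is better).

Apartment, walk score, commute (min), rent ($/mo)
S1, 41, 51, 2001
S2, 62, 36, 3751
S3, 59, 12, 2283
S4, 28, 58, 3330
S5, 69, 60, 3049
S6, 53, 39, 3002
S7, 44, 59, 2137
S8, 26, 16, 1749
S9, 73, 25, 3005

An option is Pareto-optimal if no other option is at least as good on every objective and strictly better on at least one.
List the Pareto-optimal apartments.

S1, S3, S7, S8, S9

S1: not dominated.
S2: dominated by S9 (walk score 73≥62, commute 25≤36, rent 3005≤3751).
S3: not dominated (best commute).
S4: dominated by S1 (walk score 41≥28, commute 51≤58, rent 2001≤3330).
S5: dominated by S9 (walk score 73≥69, commute 25≤60, rent 3005≤3049).
S6: dominated by S3 (walk score 59≥53, commute 12≤39, rent 2283≤3002).
S7: not dominated.
S8: not dominated (best rent).
S9: not dominated (best walk score).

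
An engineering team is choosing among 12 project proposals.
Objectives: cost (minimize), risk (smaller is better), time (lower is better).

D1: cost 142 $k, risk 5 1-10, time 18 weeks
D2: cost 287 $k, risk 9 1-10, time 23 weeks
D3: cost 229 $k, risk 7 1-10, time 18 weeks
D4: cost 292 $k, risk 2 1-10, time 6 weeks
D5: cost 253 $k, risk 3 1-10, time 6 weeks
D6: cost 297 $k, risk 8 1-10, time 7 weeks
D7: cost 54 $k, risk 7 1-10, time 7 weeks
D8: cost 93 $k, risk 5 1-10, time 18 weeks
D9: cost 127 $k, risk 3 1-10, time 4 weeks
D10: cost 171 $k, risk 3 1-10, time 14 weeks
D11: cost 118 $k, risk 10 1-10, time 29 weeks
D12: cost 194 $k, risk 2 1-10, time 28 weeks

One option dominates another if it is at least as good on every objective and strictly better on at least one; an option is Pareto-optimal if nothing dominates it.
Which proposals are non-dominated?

D4, D7, D8, D9, D12

D1: dominated by D8 (cost 93≤142, risk 5≤5, time 18≤18).
D2: dominated by D1 (cost 142≤287, risk 5≤9, time 18≤23).
D3: dominated by D1 (cost 142≤229, risk 5≤7, time 18≤18).
D4: not dominated.
D5: dominated by D9 (cost 127≤253, risk 3≤3, time 4≤6).
D6: dominated by D4 (cost 292≤297, risk 2≤8, time 6≤7).
D7: not dominated (best cost).
D8: not dominated.
D9: not dominated (best time).
D10: dominated by D9 (cost 127≤171, risk 3≤3, time 4≤14).
D11: dominated by D7 (cost 54≤118, risk 7≤10, time 7≤29).
D12: not dominated.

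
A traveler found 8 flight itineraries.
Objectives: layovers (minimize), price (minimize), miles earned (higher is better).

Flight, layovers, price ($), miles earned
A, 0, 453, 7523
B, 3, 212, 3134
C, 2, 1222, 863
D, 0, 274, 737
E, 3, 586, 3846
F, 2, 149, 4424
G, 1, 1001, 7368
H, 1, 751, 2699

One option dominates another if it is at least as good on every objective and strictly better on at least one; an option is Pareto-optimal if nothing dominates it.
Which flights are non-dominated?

A: not dominated (best miles earned).
B: dominated by F (layovers 2≤3, price 149≤212, miles earned 4424≥3134).
C: dominated by A (layovers 0≤2, price 453≤1222, miles earned 7523≥863).
D: not dominated.
E: dominated by A (layovers 0≤3, price 453≤586, miles earned 7523≥3846).
F: not dominated (best price).
G: dominated by A (layovers 0≤1, price 453≤1001, miles earned 7523≥7368).
H: dominated by A (layovers 0≤1, price 453≤751, miles earned 7523≥2699).

A, D, F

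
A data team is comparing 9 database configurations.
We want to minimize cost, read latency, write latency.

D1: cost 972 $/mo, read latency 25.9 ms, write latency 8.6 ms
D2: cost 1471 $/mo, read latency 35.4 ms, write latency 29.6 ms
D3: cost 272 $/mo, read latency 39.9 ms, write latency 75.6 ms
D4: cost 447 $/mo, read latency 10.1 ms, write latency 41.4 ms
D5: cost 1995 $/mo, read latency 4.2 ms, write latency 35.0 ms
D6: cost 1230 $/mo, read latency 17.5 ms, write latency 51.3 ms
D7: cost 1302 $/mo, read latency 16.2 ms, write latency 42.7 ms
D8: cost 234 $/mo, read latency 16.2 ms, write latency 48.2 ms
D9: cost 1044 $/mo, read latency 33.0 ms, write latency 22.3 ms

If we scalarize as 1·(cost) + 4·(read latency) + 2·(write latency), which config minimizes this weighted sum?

D1: 1·972 + 4·25.9 + 2·8.6 = 1092.8
D2: 1·1471 + 4·35.4 + 2·29.6 = 1671.8
D3: 1·272 + 4·39.9 + 2·75.6 = 582.8
D4: 1·447 + 4·10.1 + 2·41.4 = 570.2
D5: 1·1995 + 4·4.2 + 2·35.0 = 2081.8
D6: 1·1230 + 4·17.5 + 2·51.3 = 1402.6
D7: 1·1302 + 4·16.2 + 2·42.7 = 1452.2
D8: 1·234 + 4·16.2 + 2·48.2 = 395.2
D9: 1·1044 + 4·33.0 + 2·22.3 = 1220.6
Lowest: D8 at 395.2.

D8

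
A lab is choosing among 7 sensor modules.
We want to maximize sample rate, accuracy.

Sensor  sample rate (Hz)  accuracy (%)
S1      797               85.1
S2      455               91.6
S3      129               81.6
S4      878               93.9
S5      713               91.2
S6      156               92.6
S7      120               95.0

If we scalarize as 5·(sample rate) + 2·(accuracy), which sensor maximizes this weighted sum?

S1: 5·797 + 2·85.1 = 4155.2
S2: 5·455 + 2·91.6 = 2458.2
S3: 5·129 + 2·81.6 = 808.2
S4: 5·878 + 2·93.9 = 4577.8
S5: 5·713 + 2·91.2 = 3747.4
S6: 5·156 + 2·92.6 = 965.2
S7: 5·120 + 2·95.0 = 790.0
Highest: S4 at 4577.8.

S4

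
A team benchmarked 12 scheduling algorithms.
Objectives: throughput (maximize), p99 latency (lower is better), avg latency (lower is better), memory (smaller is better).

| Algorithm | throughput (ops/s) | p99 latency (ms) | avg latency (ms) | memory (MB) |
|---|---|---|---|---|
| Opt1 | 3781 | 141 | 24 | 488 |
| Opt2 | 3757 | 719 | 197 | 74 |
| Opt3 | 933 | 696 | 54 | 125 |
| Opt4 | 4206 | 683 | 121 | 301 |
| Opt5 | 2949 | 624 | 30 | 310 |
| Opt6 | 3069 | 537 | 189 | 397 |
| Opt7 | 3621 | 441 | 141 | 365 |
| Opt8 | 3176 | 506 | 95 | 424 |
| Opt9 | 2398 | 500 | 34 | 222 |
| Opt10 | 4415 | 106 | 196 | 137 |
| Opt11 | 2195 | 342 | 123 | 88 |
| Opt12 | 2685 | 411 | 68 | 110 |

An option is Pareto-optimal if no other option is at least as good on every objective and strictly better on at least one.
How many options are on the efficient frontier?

11

Opt1: not dominated (best avg latency).
Opt2: not dominated (best memory).
Opt3: not dominated.
Opt4: not dominated.
Opt5: not dominated.
Opt6: dominated by Opt7 (throughput 3621≥3069, p99 latency 441≤537, avg latency 141≤189, memory 365≤397).
Opt7: not dominated.
Opt8: not dominated.
Opt9: not dominated.
Opt10: not dominated (best throughput).
Opt11: not dominated.
Opt12: not dominated.
Pareto-optimal: Opt1, Opt2, Opt3, Opt4, Opt5, Opt7, Opt8, Opt9, Opt10, Opt11, Opt12 → 11.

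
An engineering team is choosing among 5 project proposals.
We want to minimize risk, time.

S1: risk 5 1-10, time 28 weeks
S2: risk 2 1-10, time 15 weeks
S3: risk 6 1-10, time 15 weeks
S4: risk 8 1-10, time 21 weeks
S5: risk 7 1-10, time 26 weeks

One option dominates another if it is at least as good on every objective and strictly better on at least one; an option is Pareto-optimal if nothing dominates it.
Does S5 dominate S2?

No

S5 vs S2: S5 is worse on risk (7 vs 2), so it does not dominate S2.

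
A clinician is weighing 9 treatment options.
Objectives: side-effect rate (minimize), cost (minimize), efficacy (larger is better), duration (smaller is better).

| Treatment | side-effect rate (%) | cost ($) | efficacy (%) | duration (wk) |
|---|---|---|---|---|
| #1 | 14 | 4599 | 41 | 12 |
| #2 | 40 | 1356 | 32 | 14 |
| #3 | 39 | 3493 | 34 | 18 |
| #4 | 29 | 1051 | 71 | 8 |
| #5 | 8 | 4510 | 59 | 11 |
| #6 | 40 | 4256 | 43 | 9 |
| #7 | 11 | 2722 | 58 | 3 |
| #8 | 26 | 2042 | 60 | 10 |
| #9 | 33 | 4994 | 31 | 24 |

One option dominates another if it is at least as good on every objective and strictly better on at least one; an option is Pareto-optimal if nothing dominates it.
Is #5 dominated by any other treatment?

#1: worse on side-effect rate (14 vs 8).
#2: worse on side-effect rate (40 vs 8).
#3: worse on side-effect rate (39 vs 8).
#4: worse on side-effect rate (29 vs 8).
#6: worse on side-effect rate (40 vs 8).
#7: worse on side-effect rate (11 vs 8).
#8: worse on side-effect rate (26 vs 8).
#9: worse on side-effect rate (33 vs 8).
No option is at least as good as #5 on every objective and strictly better on one.

No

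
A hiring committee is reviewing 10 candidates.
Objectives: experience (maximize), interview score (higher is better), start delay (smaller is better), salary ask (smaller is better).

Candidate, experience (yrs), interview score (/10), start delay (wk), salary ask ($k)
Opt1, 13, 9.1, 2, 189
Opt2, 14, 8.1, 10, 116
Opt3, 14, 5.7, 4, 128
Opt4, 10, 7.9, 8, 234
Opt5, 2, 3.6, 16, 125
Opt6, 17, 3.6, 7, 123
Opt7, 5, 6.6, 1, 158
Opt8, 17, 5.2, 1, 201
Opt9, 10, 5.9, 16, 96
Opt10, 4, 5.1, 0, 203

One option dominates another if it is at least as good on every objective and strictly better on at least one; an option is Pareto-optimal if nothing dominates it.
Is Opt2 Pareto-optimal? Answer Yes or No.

Opt1: worse on experience (13 vs 14).
Opt3: worse on interview score (5.7 vs 8.1).
Opt4: worse on experience (10 vs 14).
Opt5: worse on experience (2 vs 14).
Opt6: worse on interview score (3.6 vs 8.1).
Opt7: worse on experience (5 vs 14).
Opt8: worse on interview score (5.2 vs 8.1).
Opt9: worse on experience (10 vs 14).
Opt10: worse on experience (4 vs 14).
No option is at least as good as Opt2 on every objective and strictly better on one.

Yes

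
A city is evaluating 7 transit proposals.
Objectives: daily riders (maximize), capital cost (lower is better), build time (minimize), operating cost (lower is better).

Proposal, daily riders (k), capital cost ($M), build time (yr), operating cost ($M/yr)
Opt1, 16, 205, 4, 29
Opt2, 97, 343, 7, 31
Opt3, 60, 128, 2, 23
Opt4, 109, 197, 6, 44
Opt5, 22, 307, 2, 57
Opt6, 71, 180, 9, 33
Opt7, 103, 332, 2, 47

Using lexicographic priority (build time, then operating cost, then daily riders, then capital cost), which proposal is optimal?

First minimize build time: best is 2, kept {Opt3, Opt5, Opt7}.
Then minimize operating cost: best is 23, kept {Opt3}.

Opt3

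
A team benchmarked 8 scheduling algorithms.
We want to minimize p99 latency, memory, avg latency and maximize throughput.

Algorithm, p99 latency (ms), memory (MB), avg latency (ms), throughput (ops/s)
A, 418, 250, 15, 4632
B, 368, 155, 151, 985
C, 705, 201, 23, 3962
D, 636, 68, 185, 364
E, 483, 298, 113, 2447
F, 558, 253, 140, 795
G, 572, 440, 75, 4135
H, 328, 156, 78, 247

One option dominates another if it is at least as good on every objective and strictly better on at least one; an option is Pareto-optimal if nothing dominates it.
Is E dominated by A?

Yes

A vs E: p99 latency 418≤483, memory 250≤298, avg latency 15≤113, throughput 4632≥2447 — A is at least as good on every objective with at least one strict improvement.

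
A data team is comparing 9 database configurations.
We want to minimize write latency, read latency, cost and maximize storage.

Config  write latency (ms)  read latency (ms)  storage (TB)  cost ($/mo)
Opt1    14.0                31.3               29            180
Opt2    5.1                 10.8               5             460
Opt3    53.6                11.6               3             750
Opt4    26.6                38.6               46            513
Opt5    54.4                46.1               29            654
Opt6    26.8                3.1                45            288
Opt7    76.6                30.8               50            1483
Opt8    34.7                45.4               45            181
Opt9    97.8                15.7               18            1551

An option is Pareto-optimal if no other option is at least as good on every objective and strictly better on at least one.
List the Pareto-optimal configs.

Opt1: not dominated (best cost).
Opt2: not dominated (best write latency).
Opt3: dominated by Opt2 (write latency 5.1≤53.6, read latency 10.8≤11.6, storage 5≥3, cost 460≤750).
Opt4: not dominated.
Opt5: dominated by Opt1 (write latency 14.0≤54.4, read latency 31.3≤46.1, storage 29≥29, cost 180≤654).
Opt6: not dominated (best read latency).
Opt7: not dominated (best storage).
Opt8: not dominated.
Opt9: dominated by Opt6 (write latency 26.8≤97.8, read latency 3.1≤15.7, storage 45≥18, cost 288≤1551).

Opt1, Opt2, Opt4, Opt6, Opt7, Opt8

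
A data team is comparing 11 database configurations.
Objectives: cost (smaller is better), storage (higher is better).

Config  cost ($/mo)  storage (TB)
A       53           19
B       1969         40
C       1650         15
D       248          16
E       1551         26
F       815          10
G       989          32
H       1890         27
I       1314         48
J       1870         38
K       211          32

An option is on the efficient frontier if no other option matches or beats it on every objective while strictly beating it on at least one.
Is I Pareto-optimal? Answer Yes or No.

Yes

A: worse on storage (19 vs 48).
B: worse on cost (1969 vs 1314).
C: worse on cost (1650 vs 1314).
D: worse on storage (16 vs 48).
E: worse on cost (1551 vs 1314).
F: worse on storage (10 vs 48).
G: worse on storage (32 vs 48).
H: worse on cost (1890 vs 1314).
J: worse on cost (1870 vs 1314).
K: worse on storage (32 vs 48).
No option is at least as good as I on every objective and strictly better on one.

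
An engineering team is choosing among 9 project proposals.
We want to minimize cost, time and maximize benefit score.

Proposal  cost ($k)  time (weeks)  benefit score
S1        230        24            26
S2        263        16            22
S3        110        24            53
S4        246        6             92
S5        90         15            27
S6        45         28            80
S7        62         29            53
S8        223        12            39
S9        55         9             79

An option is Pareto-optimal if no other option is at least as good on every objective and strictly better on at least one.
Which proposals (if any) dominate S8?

S9: cost 55≤223, time 9≤12, benefit score 79≥39 — dominates S8.
Others (S1, S2, S3, S4, S5, S6, S7) are each worse than S8 on at least one objective.

S9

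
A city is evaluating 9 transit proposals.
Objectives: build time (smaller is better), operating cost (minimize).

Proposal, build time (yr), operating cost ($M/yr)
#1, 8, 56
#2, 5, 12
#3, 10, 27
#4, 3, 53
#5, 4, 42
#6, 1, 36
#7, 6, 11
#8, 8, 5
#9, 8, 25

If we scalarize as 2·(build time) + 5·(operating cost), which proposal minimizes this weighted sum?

#1: 2·8 + 5·56 = 296
#2: 2·5 + 5·12 = 70
#3: 2·10 + 5·27 = 155
#4: 2·3 + 5·53 = 271
#5: 2·4 + 5·42 = 218
#6: 2·1 + 5·36 = 182
#7: 2·6 + 5·11 = 67
#8: 2·8 + 5·5 = 41
#9: 2·8 + 5·25 = 141
Lowest: #8 at 41.

#8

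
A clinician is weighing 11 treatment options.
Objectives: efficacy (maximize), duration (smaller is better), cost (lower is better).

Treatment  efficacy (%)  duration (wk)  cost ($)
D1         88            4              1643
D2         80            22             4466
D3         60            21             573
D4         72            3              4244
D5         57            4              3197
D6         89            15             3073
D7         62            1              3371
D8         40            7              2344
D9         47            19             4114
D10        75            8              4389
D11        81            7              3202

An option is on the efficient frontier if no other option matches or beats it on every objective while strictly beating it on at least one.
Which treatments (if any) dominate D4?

D1: worse on duration (4 vs 3).
D2: worse on duration (22 vs 3).
D3: worse on efficacy (60 vs 72).
D5: worse on efficacy (57 vs 72).
D6: worse on duration (15 vs 3).
D7: worse on efficacy (62 vs 72).
D8: worse on efficacy (40 vs 72).
D9: worse on efficacy (47 vs 72).
D10: worse on duration (8 vs 3).
D11: worse on duration (7 vs 3).
No option dominates D4.

none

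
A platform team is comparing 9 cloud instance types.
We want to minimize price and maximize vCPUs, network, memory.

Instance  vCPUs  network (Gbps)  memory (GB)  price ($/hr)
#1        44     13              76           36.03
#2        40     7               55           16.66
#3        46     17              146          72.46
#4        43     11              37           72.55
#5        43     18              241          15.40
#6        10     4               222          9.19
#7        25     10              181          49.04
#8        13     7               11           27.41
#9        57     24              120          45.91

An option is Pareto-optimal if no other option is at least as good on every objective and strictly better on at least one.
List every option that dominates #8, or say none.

#2: vCPUs 40≥13, network 7≥7, memory 55≥11, price 16.66≤27.41 — dominates #8.
#5: vCPUs 43≥13, network 18≥7, memory 241≥11, price 15.40≤27.41 — dominates #8.
Others (#1, #3, #4, #6, #7, #9) are each worse than #8 on at least one objective.

#2, #5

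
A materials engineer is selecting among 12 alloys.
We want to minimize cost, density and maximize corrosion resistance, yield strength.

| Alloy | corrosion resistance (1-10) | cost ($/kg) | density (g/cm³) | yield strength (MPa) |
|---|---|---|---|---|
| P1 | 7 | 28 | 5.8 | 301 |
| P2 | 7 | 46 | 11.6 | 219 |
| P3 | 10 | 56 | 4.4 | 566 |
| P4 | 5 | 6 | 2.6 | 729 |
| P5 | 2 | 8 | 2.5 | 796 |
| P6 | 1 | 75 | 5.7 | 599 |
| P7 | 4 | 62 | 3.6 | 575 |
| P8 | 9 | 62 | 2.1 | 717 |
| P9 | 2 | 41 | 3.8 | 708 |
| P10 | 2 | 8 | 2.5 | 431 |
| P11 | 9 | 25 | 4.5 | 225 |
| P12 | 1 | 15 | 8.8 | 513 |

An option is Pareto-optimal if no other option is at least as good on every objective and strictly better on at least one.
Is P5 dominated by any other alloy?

No

P1: worse on cost (28 vs 8).
P2: worse on cost (46 vs 8).
P3: worse on cost (56 vs 8).
P4: worse on density (2.6 vs 2.5).
P6: worse on corrosion resistance (1 vs 2).
P7: worse on cost (62 vs 8).
P8: worse on cost (62 vs 8).
P9: worse on cost (41 vs 8).
P10: worse on yield strength (431 vs 796).
P11: worse on cost (25 vs 8).
P12: worse on corrosion resistance (1 vs 2).
No option is at least as good as P5 on every objective and strictly better on one.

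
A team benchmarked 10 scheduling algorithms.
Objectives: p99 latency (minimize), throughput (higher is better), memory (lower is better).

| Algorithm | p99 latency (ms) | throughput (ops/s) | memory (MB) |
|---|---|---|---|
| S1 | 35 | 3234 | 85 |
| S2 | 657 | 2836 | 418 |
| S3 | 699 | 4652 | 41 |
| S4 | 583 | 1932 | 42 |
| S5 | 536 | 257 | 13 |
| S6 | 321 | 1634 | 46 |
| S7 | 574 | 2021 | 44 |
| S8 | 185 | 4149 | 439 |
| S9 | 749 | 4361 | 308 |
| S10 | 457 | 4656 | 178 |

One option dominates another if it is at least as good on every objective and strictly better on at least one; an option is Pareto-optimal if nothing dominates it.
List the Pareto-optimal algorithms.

S1: not dominated (best p99 latency).
S2: dominated by S1 (p99 latency 35≤657, throughput 3234≥2836, memory 85≤418).
S3: not dominated.
S4: not dominated.
S5: not dominated (best memory).
S6: not dominated.
S7: not dominated.
S8: not dominated.
S9: dominated by S3 (p99 latency 699≤749, throughput 4652≥4361, memory 41≤308).
S10: not dominated (best throughput).

S1, S3, S4, S5, S6, S7, S8, S10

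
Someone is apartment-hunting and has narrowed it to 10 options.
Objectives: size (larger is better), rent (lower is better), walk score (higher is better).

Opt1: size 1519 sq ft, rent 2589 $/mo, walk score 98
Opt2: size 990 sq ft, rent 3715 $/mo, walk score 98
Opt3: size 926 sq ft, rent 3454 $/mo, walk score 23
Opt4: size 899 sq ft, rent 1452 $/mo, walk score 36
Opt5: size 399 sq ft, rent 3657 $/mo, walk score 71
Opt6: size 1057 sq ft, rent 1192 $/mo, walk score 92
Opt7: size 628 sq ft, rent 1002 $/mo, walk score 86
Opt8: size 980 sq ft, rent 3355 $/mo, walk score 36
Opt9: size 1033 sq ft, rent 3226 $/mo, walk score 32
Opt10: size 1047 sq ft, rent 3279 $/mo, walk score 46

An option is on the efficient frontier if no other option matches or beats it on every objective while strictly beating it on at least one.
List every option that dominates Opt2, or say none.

Opt1

Opt1: size 1519≥990, rent 2589≤3715, walk score 98≥98 — dominates Opt2.
Others (Opt3, Opt4, Opt5, Opt6, Opt7, Opt8, Opt9, Opt10) are each worse than Opt2 on at least one objective.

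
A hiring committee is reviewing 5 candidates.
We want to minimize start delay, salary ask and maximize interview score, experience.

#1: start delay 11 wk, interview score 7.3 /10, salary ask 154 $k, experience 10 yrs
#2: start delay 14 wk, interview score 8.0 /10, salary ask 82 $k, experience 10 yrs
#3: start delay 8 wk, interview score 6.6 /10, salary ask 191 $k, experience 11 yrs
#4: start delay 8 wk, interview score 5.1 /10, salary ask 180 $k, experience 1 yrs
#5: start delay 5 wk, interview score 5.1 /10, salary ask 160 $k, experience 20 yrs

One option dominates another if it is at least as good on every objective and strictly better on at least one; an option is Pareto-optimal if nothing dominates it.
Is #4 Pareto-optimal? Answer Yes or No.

No

#5 vs #4: start delay 5≤8, interview score 5.1≥5.1, salary ask 160≤180, experience 20≥1 — #5 is at least as good on every objective and strictly better on at least one, so #5 dominates #4.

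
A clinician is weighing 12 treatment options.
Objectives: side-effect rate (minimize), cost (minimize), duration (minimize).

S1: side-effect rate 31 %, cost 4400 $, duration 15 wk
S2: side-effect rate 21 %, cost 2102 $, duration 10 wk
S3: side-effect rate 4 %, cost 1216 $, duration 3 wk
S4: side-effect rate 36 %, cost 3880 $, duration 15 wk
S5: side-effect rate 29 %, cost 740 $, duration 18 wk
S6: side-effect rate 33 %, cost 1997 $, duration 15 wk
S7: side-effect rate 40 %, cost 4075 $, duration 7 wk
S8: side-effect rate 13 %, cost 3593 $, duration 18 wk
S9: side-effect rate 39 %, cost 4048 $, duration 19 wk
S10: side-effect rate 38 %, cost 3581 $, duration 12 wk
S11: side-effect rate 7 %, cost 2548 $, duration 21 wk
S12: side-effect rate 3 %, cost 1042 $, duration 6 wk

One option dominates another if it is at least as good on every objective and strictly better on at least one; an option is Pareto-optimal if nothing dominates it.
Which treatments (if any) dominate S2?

S3, S12

S3: side-effect rate 4≤21, cost 1216≤2102, duration 3≤10 — dominates S2.
S12: side-effect rate 3≤21, cost 1042≤2102, duration 6≤10 — dominates S2.
Others (S1, S4, S5, S6, S7, S8, S9, S10, S11) are each worse than S2 on at least one objective.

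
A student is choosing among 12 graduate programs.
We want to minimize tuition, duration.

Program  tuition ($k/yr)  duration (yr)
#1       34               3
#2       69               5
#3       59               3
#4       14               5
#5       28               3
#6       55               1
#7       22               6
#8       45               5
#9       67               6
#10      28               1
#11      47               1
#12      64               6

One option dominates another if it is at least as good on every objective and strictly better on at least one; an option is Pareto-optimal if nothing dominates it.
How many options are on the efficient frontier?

#1: dominated by #5 (tuition 28≤34, duration 3≤3).
#2: dominated by #1 (tuition 34≤69, duration 3≤5).
#3: dominated by #1 (tuition 34≤59, duration 3≤3).
#4: not dominated (best tuition).
#5: dominated by #10 (tuition 28≤28, duration 1≤3).
#6: dominated by #10 (tuition 28≤55, duration 1≤1).
#7: dominated by #4 (tuition 14≤22, duration 5≤6).
#8: dominated by #1 (tuition 34≤45, duration 3≤5).
#9: dominated by #1 (tuition 34≤67, duration 3≤6).
#10: not dominated.
#11: dominated by #10 (tuition 28≤47, duration 1≤1).
#12: dominated by #1 (tuition 34≤64, duration 3≤6).
Pareto-optimal: #4, #10 → 2.

2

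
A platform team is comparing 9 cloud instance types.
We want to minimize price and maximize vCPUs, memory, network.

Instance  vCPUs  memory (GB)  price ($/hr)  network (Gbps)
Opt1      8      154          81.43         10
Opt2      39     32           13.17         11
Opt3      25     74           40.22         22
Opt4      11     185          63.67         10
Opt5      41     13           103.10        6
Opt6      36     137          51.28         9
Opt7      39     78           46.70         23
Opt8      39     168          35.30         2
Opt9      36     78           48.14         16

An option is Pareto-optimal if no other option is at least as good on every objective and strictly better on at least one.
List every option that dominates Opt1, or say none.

Opt4

Opt4: vCPUs 11≥8, memory 185≥154, price 63.67≤81.43, network 10≥10 — dominates Opt1.
Others (Opt2, Opt3, Opt5, Opt6, Opt7, Opt8, Opt9) are each worse than Opt1 on at least one objective.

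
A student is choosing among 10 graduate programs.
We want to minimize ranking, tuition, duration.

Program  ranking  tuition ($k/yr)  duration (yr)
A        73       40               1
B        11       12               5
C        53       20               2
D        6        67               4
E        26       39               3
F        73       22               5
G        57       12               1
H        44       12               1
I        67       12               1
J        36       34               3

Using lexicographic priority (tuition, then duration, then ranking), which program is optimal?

First minimize tuition: best is 12, kept {B, G, H, I}.
Then minimize duration: best is 1, kept {G, H, I}.
Then minimize ranking: best is 44, kept {H}.

H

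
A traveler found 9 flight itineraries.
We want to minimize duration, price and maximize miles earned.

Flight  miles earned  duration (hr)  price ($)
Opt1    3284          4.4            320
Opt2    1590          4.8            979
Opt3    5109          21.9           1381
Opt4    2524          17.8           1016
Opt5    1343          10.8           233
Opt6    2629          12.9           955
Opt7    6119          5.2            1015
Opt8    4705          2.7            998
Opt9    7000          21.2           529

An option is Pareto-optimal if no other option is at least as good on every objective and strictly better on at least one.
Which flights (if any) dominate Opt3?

Opt7, Opt9

Opt7: miles earned 6119≥5109, duration 5.2≤21.9, price 1015≤1381 — dominates Opt3.
Opt9: miles earned 7000≥5109, duration 21.2≤21.9, price 529≤1381 — dominates Opt3.
Others (Opt1, Opt2, Opt4, Opt5, Opt6, Opt8) are each worse than Opt3 on at least one objective.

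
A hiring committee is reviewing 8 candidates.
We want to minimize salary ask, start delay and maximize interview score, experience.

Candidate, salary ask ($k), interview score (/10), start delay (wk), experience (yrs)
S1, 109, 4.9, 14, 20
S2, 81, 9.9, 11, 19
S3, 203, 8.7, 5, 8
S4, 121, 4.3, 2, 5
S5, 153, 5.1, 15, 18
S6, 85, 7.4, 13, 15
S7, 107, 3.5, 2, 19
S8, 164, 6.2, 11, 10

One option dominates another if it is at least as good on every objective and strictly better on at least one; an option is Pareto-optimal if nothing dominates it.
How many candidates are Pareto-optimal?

5

S1: not dominated (best experience).
S2: not dominated (best salary ask).
S3: not dominated.
S4: not dominated.
S5: dominated by S2 (salary ask 81≤153, interview score 9.9≥5.1, start delay 11≤15, experience 19≥18).
S6: dominated by S2 (salary ask 81≤85, interview score 9.9≥7.4, start delay 11≤13, experience 19≥15).
S7: not dominated.
S8: dominated by S2 (salary ask 81≤164, interview score 9.9≥6.2, start delay 11≤11, experience 19≥10).
Pareto-optimal: S1, S2, S3, S4, S7 → 5.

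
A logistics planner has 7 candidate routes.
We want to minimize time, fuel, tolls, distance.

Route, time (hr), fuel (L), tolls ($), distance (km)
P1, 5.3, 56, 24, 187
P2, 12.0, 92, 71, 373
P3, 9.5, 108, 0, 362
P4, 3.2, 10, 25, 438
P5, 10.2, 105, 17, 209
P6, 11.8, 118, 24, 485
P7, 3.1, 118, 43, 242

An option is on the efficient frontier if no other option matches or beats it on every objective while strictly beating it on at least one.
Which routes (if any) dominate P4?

P1: worse on time (5.3 vs 3.2).
P2: worse on time (12.0 vs 3.2).
P3: worse on time (9.5 vs 3.2).
P5: worse on time (10.2 vs 3.2).
P6: worse on time (11.8 vs 3.2).
P7: worse on fuel (118 vs 10).
No option dominates P4.

none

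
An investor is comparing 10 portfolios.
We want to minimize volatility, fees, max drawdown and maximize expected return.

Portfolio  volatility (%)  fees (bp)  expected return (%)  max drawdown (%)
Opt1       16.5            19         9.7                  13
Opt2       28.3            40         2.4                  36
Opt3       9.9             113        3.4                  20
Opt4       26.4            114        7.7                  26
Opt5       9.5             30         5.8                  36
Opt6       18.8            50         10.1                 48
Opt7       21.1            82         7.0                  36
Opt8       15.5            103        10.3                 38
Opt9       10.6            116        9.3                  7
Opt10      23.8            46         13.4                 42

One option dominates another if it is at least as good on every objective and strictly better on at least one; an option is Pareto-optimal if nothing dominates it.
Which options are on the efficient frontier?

Opt1, Opt3, Opt5, Opt6, Opt8, Opt9, Opt10

Opt1: not dominated (best fees).
Opt2: dominated by Opt1 (volatility 16.5≤28.3, fees 19≤40, expected return 9.7≥2.4, max drawdown 13≤36).
Opt3: not dominated.
Opt4: dominated by Opt1 (volatility 16.5≤26.4, fees 19≤114, expected return 9.7≥7.7, max drawdown 13≤26).
Opt5: not dominated (best volatility).
Opt6: not dominated.
Opt7: dominated by Opt1 (volatility 16.5≤21.1, fees 19≤82, expected return 9.7≥7.0, max drawdown 13≤36).
Opt8: not dominated.
Opt9: not dominated (best max drawdown).
Opt10: not dominated (best expected return).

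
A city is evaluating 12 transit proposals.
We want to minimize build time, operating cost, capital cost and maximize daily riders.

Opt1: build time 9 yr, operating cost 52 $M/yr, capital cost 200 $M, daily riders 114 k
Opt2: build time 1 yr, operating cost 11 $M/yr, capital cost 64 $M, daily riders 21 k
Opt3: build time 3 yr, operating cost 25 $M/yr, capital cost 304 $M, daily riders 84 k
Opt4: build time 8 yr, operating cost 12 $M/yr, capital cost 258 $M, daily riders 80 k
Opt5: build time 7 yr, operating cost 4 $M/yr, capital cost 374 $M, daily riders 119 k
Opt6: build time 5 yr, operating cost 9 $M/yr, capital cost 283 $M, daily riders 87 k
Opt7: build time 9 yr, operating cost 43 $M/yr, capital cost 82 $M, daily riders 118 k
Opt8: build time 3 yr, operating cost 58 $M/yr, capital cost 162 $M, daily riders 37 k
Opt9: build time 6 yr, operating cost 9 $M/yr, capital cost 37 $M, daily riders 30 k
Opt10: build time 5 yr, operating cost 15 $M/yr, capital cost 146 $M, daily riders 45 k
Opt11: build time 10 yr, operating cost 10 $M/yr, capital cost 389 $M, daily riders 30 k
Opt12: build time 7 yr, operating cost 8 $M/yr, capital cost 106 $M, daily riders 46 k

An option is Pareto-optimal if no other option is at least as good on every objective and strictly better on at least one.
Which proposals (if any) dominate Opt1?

Opt7

Opt7: build time 9≤9, operating cost 43≤52, capital cost 82≤200, daily riders 118≥114 — dominates Opt1.
Others (Opt2, Opt3, Opt4, Opt5, Opt6, Opt8, Opt9, Opt10, Opt11, Opt12) are each worse than Opt1 on at least one objective.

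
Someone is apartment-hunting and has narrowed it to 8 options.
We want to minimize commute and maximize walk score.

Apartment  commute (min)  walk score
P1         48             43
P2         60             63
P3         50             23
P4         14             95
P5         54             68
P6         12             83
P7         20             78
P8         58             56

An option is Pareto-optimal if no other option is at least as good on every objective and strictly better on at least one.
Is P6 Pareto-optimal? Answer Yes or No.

P1: worse on commute (48 vs 12).
P2: worse on commute (60 vs 12).
P3: worse on commute (50 vs 12).
P4: worse on commute (14 vs 12).
P5: worse on commute (54 vs 12).
P7: worse on commute (20 vs 12).
P8: worse on commute (58 vs 12).
No option is at least as good as P6 on every objective and strictly better on one.

Yes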